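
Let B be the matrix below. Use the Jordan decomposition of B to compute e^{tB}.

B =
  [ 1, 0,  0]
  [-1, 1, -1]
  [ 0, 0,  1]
e^{tB} =
  [exp(t), 0, 0]
  [-t*exp(t), exp(t), -t*exp(t)]
  [0, 0, exp(t)]

Strategy: write B = P · J · P⁻¹ where J is a Jordan canonical form, so e^{tB} = P · e^{tJ} · P⁻¹, and e^{tJ} can be computed block-by-block.

B has Jordan form
J =
  [1, 1, 0]
  [0, 1, 0]
  [0, 0, 1]
(up to reordering of blocks).

Per-block formulas:
  For a 1×1 block at λ = 1: exp(t · [1]) = [e^(1t)].
  For a 2×2 Jordan block J_2(1): exp(t · J_2(1)) = e^(1t)·(I + t·N), where N is the 2×2 nilpotent shift.

After assembling e^{tJ} and conjugating by P, we get:

e^{tB} =
  [exp(t), 0, 0]
  [-t*exp(t), exp(t), -t*exp(t)]
  [0, 0, exp(t)]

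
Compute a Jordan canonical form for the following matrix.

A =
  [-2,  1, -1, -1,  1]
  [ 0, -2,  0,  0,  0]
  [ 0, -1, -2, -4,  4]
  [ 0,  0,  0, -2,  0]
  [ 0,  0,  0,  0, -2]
J_3(-2) ⊕ J_1(-2) ⊕ J_1(-2)

The characteristic polynomial is
  det(x·I − A) = x^5 + 10*x^4 + 40*x^3 + 80*x^2 + 80*x + 32 = (x + 2)^5

Eigenvalues and multiplicities (the geometric multiplicity of λ is n − rank(A − λI), which equals the number of Jordan blocks for λ):
  λ = -2: algebraic multiplicity = 5, geometric multiplicity = 3

Determining the block sizes for each eigenvalue:
  λ = -2: with am = 5 and gm = 3, the partition is not yet determined (e.g. several partitions of 5 into 3 parts exist). Let N = A − (-2)·I. Computing rank(N^1) = 2, rank(N^2) = 1, rank(N^3) = 0; the number of blocks of size ≥ j is rank(N^{j−1}) − rank(N^j), giving [3, 1, 1]. So we have 1 block(s) of size 3, 2 block(s) of size 1 → block sizes [3, 1, 1]

Assembling the blocks gives a Jordan form
J =
  [-2,  1,  0,  0,  0]
  [ 0, -2,  1,  0,  0]
  [ 0,  0, -2,  0,  0]
  [ 0,  0,  0, -2,  0]
  [ 0,  0,  0,  0, -2]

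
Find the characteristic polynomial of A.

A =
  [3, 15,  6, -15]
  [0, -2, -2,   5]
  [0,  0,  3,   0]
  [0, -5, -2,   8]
x^4 - 12*x^3 + 54*x^2 - 108*x + 81

Expanding det(x·I − A) (e.g. by cofactor expansion or by noting that A is similar to its Jordan form J, which has the same characteristic polynomial as A) gives
  χ_A(x) = x^4 - 12*x^3 + 54*x^2 - 108*x + 81
which factors as (x - 3)^4. The eigenvalues (with algebraic multiplicities) are λ = 3 with multiplicity 4.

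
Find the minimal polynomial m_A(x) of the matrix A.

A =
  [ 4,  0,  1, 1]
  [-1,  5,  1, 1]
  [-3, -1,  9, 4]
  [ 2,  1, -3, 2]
x^2 - 10*x + 25

The characteristic polynomial is χ_A(x) = (x - 5)^4, so the eigenvalues are known. The minimal polynomial is
  m_A(x) = Π_λ (x − λ)^{k_λ}
where k_λ is the size of the *largest* Jordan block for λ (equivalently, the smallest k with (A − λI)^k v = 0 for every generalised eigenvector v of λ).

  λ = 5: largest Jordan block has size 2, contributing (x − 5)^2

So m_A(x) = (x - 5)^2 = x^2 - 10*x + 25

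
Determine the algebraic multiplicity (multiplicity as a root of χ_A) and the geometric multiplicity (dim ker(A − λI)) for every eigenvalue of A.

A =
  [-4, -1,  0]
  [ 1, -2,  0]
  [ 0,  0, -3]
λ = -3: alg = 3, geom = 2

Step 1 — factor the characteristic polynomial to read off the algebraic multiplicities:
  χ_A(x) = (x + 3)^3

Step 2 — compute geometric multiplicities via the rank-nullity identity g(λ) = n − rank(A − λI):
  rank(A − (-3)·I) = 1, so dim ker(A − (-3)·I) = n − 1 = 2

Summary:
  λ = -3: algebraic multiplicity = 3, geometric multiplicity = 2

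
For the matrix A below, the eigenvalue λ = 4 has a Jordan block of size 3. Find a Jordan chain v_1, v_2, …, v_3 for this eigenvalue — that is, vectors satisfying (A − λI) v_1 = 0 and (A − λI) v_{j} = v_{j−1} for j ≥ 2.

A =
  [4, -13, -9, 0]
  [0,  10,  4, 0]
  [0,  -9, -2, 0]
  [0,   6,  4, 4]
A Jordan chain for λ = 4 of length 3:
v_1 = (3, 0, 0, 0)ᵀ
v_2 = (-13, 6, -9, 6)ᵀ
v_3 = (0, 1, 0, 0)ᵀ

Let N = A − (4)·I. We want v_3 with N^3 v_3 = 0 but N^2 v_3 ≠ 0; then v_{j-1} := N · v_j for j = 3, …, 2.

Pick v_3 = (0, 1, 0, 0)ᵀ.
Then v_2 = N · v_3 = (-13, 6, -9, 6)ᵀ.
Then v_1 = N · v_2 = (3, 0, 0, 0)ᵀ.

Sanity check: (A − (4)·I) v_1 = (0, 0, 0, 0)ᵀ = 0. ✓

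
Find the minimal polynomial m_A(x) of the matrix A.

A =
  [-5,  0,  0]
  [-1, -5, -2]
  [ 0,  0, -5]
x^2 + 10*x + 25

The characteristic polynomial is χ_A(x) = (x + 5)^3, so the eigenvalues are known. The minimal polynomial is
  m_A(x) = Π_λ (x − λ)^{k_λ}
where k_λ is the size of the *largest* Jordan block for λ (equivalently, the smallest k with (A − λI)^k v = 0 for every generalised eigenvector v of λ).

  λ = -5: largest Jordan block has size 2, contributing (x + 5)^2

So m_A(x) = (x + 5)^2 = x^2 + 10*x + 25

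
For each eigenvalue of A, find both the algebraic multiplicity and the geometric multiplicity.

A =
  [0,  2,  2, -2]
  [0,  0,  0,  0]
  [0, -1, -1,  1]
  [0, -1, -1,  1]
λ = 0: alg = 4, geom = 3

Step 1 — factor the characteristic polynomial to read off the algebraic multiplicities:
  χ_A(x) = x^4

Step 2 — compute geometric multiplicities via the rank-nullity identity g(λ) = n − rank(A − λI):
  rank(A − (0)·I) = 1, so dim ker(A − (0)·I) = n − 1 = 3

Summary:
  λ = 0: algebraic multiplicity = 4, geometric multiplicity = 3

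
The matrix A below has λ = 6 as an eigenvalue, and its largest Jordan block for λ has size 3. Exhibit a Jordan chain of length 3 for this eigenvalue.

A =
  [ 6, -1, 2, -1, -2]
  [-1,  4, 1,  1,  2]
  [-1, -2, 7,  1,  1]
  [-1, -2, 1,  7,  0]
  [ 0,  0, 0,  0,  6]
A Jordan chain for λ = 6 of length 3:
v_1 = (0, 1, 1, 1, 0)ᵀ
v_2 = (-1, -2, -2, -2, 0)ᵀ
v_3 = (0, 1, 0, 0, 0)ᵀ

Let N = A − (6)·I. We want v_3 with N^3 v_3 = 0 but N^2 v_3 ≠ 0; then v_{j-1} := N · v_j for j = 3, …, 2.

Pick v_3 = (0, 1, 0, 0, 0)ᵀ.
Then v_2 = N · v_3 = (-1, -2, -2, -2, 0)ᵀ.
Then v_1 = N · v_2 = (0, 1, 1, 1, 0)ᵀ.

Sanity check: (A − (6)·I) v_1 = (0, 0, 0, 0, 0)ᵀ = 0. ✓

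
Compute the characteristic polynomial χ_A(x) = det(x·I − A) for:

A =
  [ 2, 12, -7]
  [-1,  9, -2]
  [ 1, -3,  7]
x^3 - 18*x^2 + 108*x - 216

Expanding det(x·I − A) (e.g. by cofactor expansion or by noting that A is similar to its Jordan form J, which has the same characteristic polynomial as A) gives
  χ_A(x) = x^3 - 18*x^2 + 108*x - 216
which factors as (x - 6)^3. The eigenvalues (with algebraic multiplicities) are λ = 6 with multiplicity 3.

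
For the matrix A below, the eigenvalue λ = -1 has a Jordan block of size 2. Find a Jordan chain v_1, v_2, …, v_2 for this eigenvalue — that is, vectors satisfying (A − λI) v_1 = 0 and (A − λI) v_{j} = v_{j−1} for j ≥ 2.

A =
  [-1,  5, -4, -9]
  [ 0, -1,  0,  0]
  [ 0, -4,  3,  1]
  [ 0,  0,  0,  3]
A Jordan chain for λ = -1 of length 2:
v_1 = (1, 0, 0, 0)ᵀ
v_2 = (0, 1, 1, 0)ᵀ

Let N = A − (-1)·I. We want v_2 with N^2 v_2 = 0 but N^1 v_2 ≠ 0; then v_{j-1} := N · v_j for j = 2, …, 2.

Pick v_2 = (0, 1, 1, 0)ᵀ.
Then v_1 = N · v_2 = (1, 0, 0, 0)ᵀ.

Sanity check: (A − (-1)·I) v_1 = (0, 0, 0, 0)ᵀ = 0. ✓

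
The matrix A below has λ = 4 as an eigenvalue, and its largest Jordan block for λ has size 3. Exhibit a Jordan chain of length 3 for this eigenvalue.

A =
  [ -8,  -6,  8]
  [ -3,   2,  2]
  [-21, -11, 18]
A Jordan chain for λ = 4 of length 3:
v_1 = (-6, 0, -9)ᵀ
v_2 = (-12, -3, -21)ᵀ
v_3 = (1, 0, 0)ᵀ

Let N = A − (4)·I. We want v_3 with N^3 v_3 = 0 but N^2 v_3 ≠ 0; then v_{j-1} := N · v_j for j = 3, …, 2.

Pick v_3 = (1, 0, 0)ᵀ.
Then v_2 = N · v_3 = (-12, -3, -21)ᵀ.
Then v_1 = N · v_2 = (-6, 0, -9)ᵀ.

Sanity check: (A − (4)·I) v_1 = (0, 0, 0)ᵀ = 0. ✓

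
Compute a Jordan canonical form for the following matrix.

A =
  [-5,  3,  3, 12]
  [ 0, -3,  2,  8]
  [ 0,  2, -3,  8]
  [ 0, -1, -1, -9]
J_2(-5) ⊕ J_1(-5) ⊕ J_1(-5)

The characteristic polynomial is
  det(x·I − A) = x^4 + 20*x^3 + 150*x^2 + 500*x + 625 = (x + 5)^4

Eigenvalues and multiplicities (the geometric multiplicity of λ is n − rank(A − λI), which equals the number of Jordan blocks for λ):
  λ = -5: algebraic multiplicity = 4, geometric multiplicity = 3

Determining the block sizes for each eigenvalue:
  λ = -5: 3 blocks summing to 4 forces exactly one block of size 2 and the rest size 1 → block sizes [2, 1, 1]

Assembling the blocks gives a Jordan form
J =
  [-5,  1,  0,  0]
  [ 0, -5,  0,  0]
  [ 0,  0, -5,  0]
  [ 0,  0,  0, -5]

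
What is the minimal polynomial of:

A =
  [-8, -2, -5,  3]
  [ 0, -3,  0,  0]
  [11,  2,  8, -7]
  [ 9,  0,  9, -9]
x^3 + 9*x^2 + 27*x + 27

The characteristic polynomial is χ_A(x) = (x + 3)^4, so the eigenvalues are known. The minimal polynomial is
  m_A(x) = Π_λ (x − λ)^{k_λ}
where k_λ is the size of the *largest* Jordan block for λ (equivalently, the smallest k with (A − λI)^k v = 0 for every generalised eigenvector v of λ).

  λ = -3: largest Jordan block has size 3, contributing (x + 3)^3

So m_A(x) = (x + 3)^3 = x^3 + 9*x^2 + 27*x + 27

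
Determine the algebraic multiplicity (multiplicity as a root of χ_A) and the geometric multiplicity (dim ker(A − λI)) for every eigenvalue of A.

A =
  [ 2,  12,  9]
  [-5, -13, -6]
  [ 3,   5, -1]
λ = -4: alg = 3, geom = 1

Step 1 — factor the characteristic polynomial to read off the algebraic multiplicities:
  χ_A(x) = (x + 4)^3

Step 2 — compute geometric multiplicities via the rank-nullity identity g(λ) = n − rank(A − λI):
  rank(A − (-4)·I) = 2, so dim ker(A − (-4)·I) = n − 2 = 1

Summary:
  λ = -4: algebraic multiplicity = 3, geometric multiplicity = 1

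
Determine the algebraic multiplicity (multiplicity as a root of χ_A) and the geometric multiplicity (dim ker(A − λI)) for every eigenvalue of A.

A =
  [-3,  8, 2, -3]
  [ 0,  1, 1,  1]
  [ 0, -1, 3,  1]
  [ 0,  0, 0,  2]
λ = -3: alg = 1, geom = 1; λ = 2: alg = 3, geom = 2

Step 1 — factor the characteristic polynomial to read off the algebraic multiplicities:
  χ_A(x) = (x - 2)^3*(x + 3)

Step 2 — compute geometric multiplicities via the rank-nullity identity g(λ) = n − rank(A − λI):
  rank(A − (-3)·I) = 3, so dim ker(A − (-3)·I) = n − 3 = 1
  rank(A − (2)·I) = 2, so dim ker(A − (2)·I) = n − 2 = 2

Summary:
  λ = -3: algebraic multiplicity = 1, geometric multiplicity = 1
  λ = 2: algebraic multiplicity = 3, geometric multiplicity = 2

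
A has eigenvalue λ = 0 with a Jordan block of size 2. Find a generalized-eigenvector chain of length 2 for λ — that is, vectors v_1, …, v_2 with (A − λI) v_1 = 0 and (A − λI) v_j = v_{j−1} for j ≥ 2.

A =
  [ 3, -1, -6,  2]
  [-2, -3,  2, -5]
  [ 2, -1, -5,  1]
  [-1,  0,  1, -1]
A Jordan chain for λ = 0 of length 2:
v_1 = (1, 1, 0, -1)ᵀ
v_2 = (2, -1, 1, 0)ᵀ

Let N = A − (0)·I. We want v_2 with N^2 v_2 = 0 but N^1 v_2 ≠ 0; then v_{j-1} := N · v_j for j = 2, …, 2.

Pick v_2 = (2, -1, 1, 0)ᵀ.
Then v_1 = N · v_2 = (1, 1, 0, -1)ᵀ.

Sanity check: (A − (0)·I) v_1 = (0, 0, 0, 0)ᵀ = 0. ✓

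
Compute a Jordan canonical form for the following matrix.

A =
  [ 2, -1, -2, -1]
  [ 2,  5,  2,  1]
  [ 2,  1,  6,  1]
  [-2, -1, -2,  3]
J_2(4) ⊕ J_1(4) ⊕ J_1(4)

The characteristic polynomial is
  det(x·I − A) = x^4 - 16*x^3 + 96*x^2 - 256*x + 256 = (x - 4)^4

Eigenvalues and multiplicities (the geometric multiplicity of λ is n − rank(A − λI), which equals the number of Jordan blocks for λ):
  λ = 4: algebraic multiplicity = 4, geometric multiplicity = 3

Determining the block sizes for each eigenvalue:
  λ = 4: 3 blocks summing to 4 forces exactly one block of size 2 and the rest size 1 → block sizes [2, 1, 1]

Assembling the blocks gives a Jordan form
J =
  [4, 1, 0, 0]
  [0, 4, 0, 0]
  [0, 0, 4, 0]
  [0, 0, 0, 4]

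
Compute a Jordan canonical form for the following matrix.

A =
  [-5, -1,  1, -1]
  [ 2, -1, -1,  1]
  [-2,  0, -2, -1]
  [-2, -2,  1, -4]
J_3(-3) ⊕ J_1(-3)

The characteristic polynomial is
  det(x·I − A) = x^4 + 12*x^3 + 54*x^2 + 108*x + 81 = (x + 3)^4

Eigenvalues and multiplicities (the geometric multiplicity of λ is n − rank(A − λI), which equals the number of Jordan blocks for λ):
  λ = -3: algebraic multiplicity = 4, geometric multiplicity = 2

Determining the block sizes for each eigenvalue:
  λ = -3: with am = 4 and gm = 2, the partition is not yet determined (e.g. several partitions of 4 into 2 parts exist). Let N = A − (-3)·I. Computing rank(N^1) = 2, rank(N^2) = 1, rank(N^3) = 0; the number of blocks of size ≥ j is rank(N^{j−1}) − rank(N^j), giving [2, 1, 1]. So we have 1 block(s) of size 3, 1 block(s) of size 1 → block sizes [3, 1]

Assembling the blocks gives a Jordan form
J =
  [-3,  1,  0,  0]
  [ 0, -3,  1,  0]
  [ 0,  0, -3,  0]
  [ 0,  0,  0, -3]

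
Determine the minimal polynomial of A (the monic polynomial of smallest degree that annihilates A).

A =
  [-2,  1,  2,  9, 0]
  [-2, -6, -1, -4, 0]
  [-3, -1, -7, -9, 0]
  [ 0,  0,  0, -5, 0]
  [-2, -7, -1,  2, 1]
x^4 + 14*x^3 + 60*x^2 + 50*x - 125

The characteristic polynomial is χ_A(x) = (x - 1)*(x + 5)^4, so the eigenvalues are known. The minimal polynomial is
  m_A(x) = Π_λ (x − λ)^{k_λ}
where k_λ is the size of the *largest* Jordan block for λ (equivalently, the smallest k with (A − λI)^k v = 0 for every generalised eigenvector v of λ).

  λ = -5: largest Jordan block has size 3, contributing (x + 5)^3
  λ = 1: largest Jordan block has size 1, contributing (x − 1)

So m_A(x) = (x - 1)*(x + 5)^3 = x^4 + 14*x^3 + 60*x^2 + 50*x - 125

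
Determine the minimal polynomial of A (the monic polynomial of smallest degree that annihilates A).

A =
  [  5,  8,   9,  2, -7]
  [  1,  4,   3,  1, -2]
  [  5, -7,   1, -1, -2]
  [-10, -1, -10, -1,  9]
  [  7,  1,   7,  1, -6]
x^4 - 3*x^3

The characteristic polynomial is χ_A(x) = x^4*(x - 3), so the eigenvalues are known. The minimal polynomial is
  m_A(x) = Π_λ (x − λ)^{k_λ}
where k_λ is the size of the *largest* Jordan block for λ (equivalently, the smallest k with (A − λI)^k v = 0 for every generalised eigenvector v of λ).

  λ = 0: largest Jordan block has size 3, contributing (x − 0)^3
  λ = 3: largest Jordan block has size 1, contributing (x − 3)

So m_A(x) = x^3*(x - 3) = x^4 - 3*x^3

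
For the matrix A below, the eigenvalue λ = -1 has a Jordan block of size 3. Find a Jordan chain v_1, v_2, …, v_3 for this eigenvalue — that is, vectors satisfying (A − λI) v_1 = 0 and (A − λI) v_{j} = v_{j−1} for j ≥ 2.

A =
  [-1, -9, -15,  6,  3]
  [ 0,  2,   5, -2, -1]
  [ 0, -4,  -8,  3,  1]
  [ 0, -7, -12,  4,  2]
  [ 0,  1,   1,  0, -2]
A Jordan chain for λ = -1 of length 3:
v_1 = (-6, 2, -4, -6, -2)ᵀ
v_2 = (-9, 3, -4, -7, 1)ᵀ
v_3 = (0, 1, 0, 0, 0)ᵀ

Let N = A − (-1)·I. We want v_3 with N^3 v_3 = 0 but N^2 v_3 ≠ 0; then v_{j-1} := N · v_j for j = 3, …, 2.

Pick v_3 = (0, 1, 0, 0, 0)ᵀ.
Then v_2 = N · v_3 = (-9, 3, -4, -7, 1)ᵀ.
Then v_1 = N · v_2 = (-6, 2, -4, -6, -2)ᵀ.

Sanity check: (A − (-1)·I) v_1 = (0, 0, 0, 0, 0)ᵀ = 0. ✓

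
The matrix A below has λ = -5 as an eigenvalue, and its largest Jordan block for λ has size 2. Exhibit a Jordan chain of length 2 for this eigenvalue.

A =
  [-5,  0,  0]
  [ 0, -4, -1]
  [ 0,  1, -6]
A Jordan chain for λ = -5 of length 2:
v_1 = (0, 1, 1)ᵀ
v_2 = (0, 1, 0)ᵀ

Let N = A − (-5)·I. We want v_2 with N^2 v_2 = 0 but N^1 v_2 ≠ 0; then v_{j-1} := N · v_j for j = 2, …, 2.

Pick v_2 = (0, 1, 0)ᵀ.
Then v_1 = N · v_2 = (0, 1, 1)ᵀ.

Sanity check: (A − (-5)·I) v_1 = (0, 0, 0)ᵀ = 0. ✓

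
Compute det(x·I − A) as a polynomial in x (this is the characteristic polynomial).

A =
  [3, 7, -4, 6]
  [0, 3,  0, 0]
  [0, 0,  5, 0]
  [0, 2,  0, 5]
x^4 - 16*x^3 + 94*x^2 - 240*x + 225

Expanding det(x·I − A) (e.g. by cofactor expansion or by noting that A is similar to its Jordan form J, which has the same characteristic polynomial as A) gives
  χ_A(x) = x^4 - 16*x^3 + 94*x^2 - 240*x + 225
which factors as (x - 5)^2*(x - 3)^2. The eigenvalues (with algebraic multiplicities) are λ = 3 with multiplicity 2, λ = 5 with multiplicity 2.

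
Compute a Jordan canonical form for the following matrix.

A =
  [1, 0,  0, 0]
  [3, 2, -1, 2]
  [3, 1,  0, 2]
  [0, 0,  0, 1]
J_2(1) ⊕ J_1(1) ⊕ J_1(1)

The characteristic polynomial is
  det(x·I − A) = x^4 - 4*x^3 + 6*x^2 - 4*x + 1 = (x - 1)^4

Eigenvalues and multiplicities (the geometric multiplicity of λ is n − rank(A − λI), which equals the number of Jordan blocks for λ):
  λ = 1: algebraic multiplicity = 4, geometric multiplicity = 3

Determining the block sizes for each eigenvalue:
  λ = 1: 3 blocks summing to 4 forces exactly one block of size 2 and the rest size 1 → block sizes [2, 1, 1]

Assembling the blocks gives a Jordan form
J =
  [1, 1, 0, 0]
  [0, 1, 0, 0]
  [0, 0, 1, 0]
  [0, 0, 0, 1]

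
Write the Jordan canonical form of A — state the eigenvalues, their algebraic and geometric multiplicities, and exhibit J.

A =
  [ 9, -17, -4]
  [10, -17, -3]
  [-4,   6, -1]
J_3(-3)

The characteristic polynomial is
  det(x·I − A) = x^3 + 9*x^2 + 27*x + 27 = (x + 3)^3

Eigenvalues and multiplicities (the geometric multiplicity of λ is n − rank(A − λI), which equals the number of Jordan blocks for λ):
  λ = -3: algebraic multiplicity = 3, geometric multiplicity = 1

Determining the block sizes for each eigenvalue:
  λ = -3: one block (gm = 1), so the single block has size am = 3 → block sizes [3]

Assembling the blocks gives a Jordan form
J =
  [-3,  1,  0]
  [ 0, -3,  1]
  [ 0,  0, -3]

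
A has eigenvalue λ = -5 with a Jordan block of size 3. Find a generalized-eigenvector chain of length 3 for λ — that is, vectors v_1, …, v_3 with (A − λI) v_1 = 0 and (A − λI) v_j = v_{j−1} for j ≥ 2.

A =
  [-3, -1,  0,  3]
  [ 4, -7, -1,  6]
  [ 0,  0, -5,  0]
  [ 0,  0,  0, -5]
A Jordan chain for λ = -5 of length 3:
v_1 = (1, 2, 0, 0)ᵀ
v_2 = (0, -1, 0, 0)ᵀ
v_3 = (0, 0, 1, 0)ᵀ

Let N = A − (-5)·I. We want v_3 with N^3 v_3 = 0 but N^2 v_3 ≠ 0; then v_{j-1} := N · v_j for j = 3, …, 2.

Pick v_3 = (0, 0, 1, 0)ᵀ.
Then v_2 = N · v_3 = (0, -1, 0, 0)ᵀ.
Then v_1 = N · v_2 = (1, 2, 0, 0)ᵀ.

Sanity check: (A − (-5)·I) v_1 = (0, 0, 0, 0)ᵀ = 0. ✓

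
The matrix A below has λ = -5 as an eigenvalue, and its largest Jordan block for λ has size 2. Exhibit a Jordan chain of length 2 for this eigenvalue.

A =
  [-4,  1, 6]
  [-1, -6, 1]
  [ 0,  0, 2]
A Jordan chain for λ = -5 of length 2:
v_1 = (1, -1, 0)ᵀ
v_2 = (1, 0, 0)ᵀ

Let N = A − (-5)·I. We want v_2 with N^2 v_2 = 0 but N^1 v_2 ≠ 0; then v_{j-1} := N · v_j for j = 2, …, 2.

Pick v_2 = (1, 0, 0)ᵀ.
Then v_1 = N · v_2 = (1, -1, 0)ᵀ.

Sanity check: (A − (-5)·I) v_1 = (0, 0, 0)ᵀ = 0. ✓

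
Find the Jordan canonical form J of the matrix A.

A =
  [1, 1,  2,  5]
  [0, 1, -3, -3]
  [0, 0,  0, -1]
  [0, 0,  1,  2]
J_2(1) ⊕ J_2(1)

The characteristic polynomial is
  det(x·I − A) = x^4 - 4*x^3 + 6*x^2 - 4*x + 1 = (x - 1)^4

Eigenvalues and multiplicities (the geometric multiplicity of λ is n − rank(A − λI), which equals the number of Jordan blocks for λ):
  λ = 1: algebraic multiplicity = 4, geometric multiplicity = 2

Determining the block sizes for each eigenvalue:
  λ = 1: with am = 4 and gm = 2, the partition is not yet determined (e.g. several partitions of 4 into 2 parts exist). Let N = A − (1)·I. Computing rank(N^1) = 2, rank(N^2) = 0; the number of blocks of size ≥ j is rank(N^{j−1}) − rank(N^j), giving [2, 2]. So we have 2 block(s) of size 2 → block sizes [2, 2]

Assembling the blocks gives a Jordan form
J =
  [1, 1, 0, 0]
  [0, 1, 0, 0]
  [0, 0, 1, 1]
  [0, 0, 0, 1]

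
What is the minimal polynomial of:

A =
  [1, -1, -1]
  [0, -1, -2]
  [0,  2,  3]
x^2 - 2*x + 1

The characteristic polynomial is χ_A(x) = (x - 1)^3, so the eigenvalues are known. The minimal polynomial is
  m_A(x) = Π_λ (x − λ)^{k_λ}
where k_λ is the size of the *largest* Jordan block for λ (equivalently, the smallest k with (A − λI)^k v = 0 for every generalised eigenvector v of λ).

  λ = 1: largest Jordan block has size 2, contributing (x − 1)^2

So m_A(x) = (x - 1)^2 = x^2 - 2*x + 1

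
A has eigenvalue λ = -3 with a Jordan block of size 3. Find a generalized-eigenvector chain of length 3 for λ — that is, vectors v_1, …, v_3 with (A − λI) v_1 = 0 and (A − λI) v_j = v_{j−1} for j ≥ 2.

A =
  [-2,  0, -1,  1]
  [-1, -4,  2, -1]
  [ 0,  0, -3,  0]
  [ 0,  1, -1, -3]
A Jordan chain for λ = -3 of length 3:
v_1 = (1, 0, 0, -1)ᵀ
v_2 = (1, -1, 0, 0)ᵀ
v_3 = (1, 0, 0, 0)ᵀ

Let N = A − (-3)·I. We want v_3 with N^3 v_3 = 0 but N^2 v_3 ≠ 0; then v_{j-1} := N · v_j for j = 3, …, 2.

Pick v_3 = (1, 0, 0, 0)ᵀ.
Then v_2 = N · v_3 = (1, -1, 0, 0)ᵀ.
Then v_1 = N · v_2 = (1, 0, 0, -1)ᵀ.

Sanity check: (A − (-3)·I) v_1 = (0, 0, 0, 0)ᵀ = 0. ✓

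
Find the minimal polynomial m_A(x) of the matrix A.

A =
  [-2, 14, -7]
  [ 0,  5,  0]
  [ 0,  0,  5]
x^2 - 3*x - 10

The characteristic polynomial is χ_A(x) = (x - 5)^2*(x + 2), so the eigenvalues are known. The minimal polynomial is
  m_A(x) = Π_λ (x − λ)^{k_λ}
where k_λ is the size of the *largest* Jordan block for λ (equivalently, the smallest k with (A − λI)^k v = 0 for every generalised eigenvector v of λ).

  λ = -2: largest Jordan block has size 1, contributing (x + 2)
  λ = 5: largest Jordan block has size 1, contributing (x − 5)

So m_A(x) = (x - 5)*(x + 2) = x^2 - 3*x - 10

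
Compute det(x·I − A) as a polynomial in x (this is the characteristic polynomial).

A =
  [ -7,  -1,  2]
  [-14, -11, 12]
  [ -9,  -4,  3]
x^3 + 15*x^2 + 75*x + 125

Expanding det(x·I − A) (e.g. by cofactor expansion or by noting that A is similar to its Jordan form J, which has the same characteristic polynomial as A) gives
  χ_A(x) = x^3 + 15*x^2 + 75*x + 125
which factors as (x + 5)^3. The eigenvalues (with algebraic multiplicities) are λ = -5 with multiplicity 3.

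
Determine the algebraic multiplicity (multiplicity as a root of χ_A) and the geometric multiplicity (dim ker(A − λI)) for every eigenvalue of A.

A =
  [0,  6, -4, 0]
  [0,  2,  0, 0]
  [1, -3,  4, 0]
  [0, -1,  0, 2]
λ = 2: alg = 4, geom = 2

Step 1 — factor the characteristic polynomial to read off the algebraic multiplicities:
  χ_A(x) = (x - 2)^4

Step 2 — compute geometric multiplicities via the rank-nullity identity g(λ) = n − rank(A − λI):
  rank(A − (2)·I) = 2, so dim ker(A − (2)·I) = n − 2 = 2

Summary:
  λ = 2: algebraic multiplicity = 4, geometric multiplicity = 2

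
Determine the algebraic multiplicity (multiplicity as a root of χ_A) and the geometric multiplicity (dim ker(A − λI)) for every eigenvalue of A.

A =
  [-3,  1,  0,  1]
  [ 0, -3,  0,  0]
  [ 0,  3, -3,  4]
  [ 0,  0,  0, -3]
λ = -3: alg = 4, geom = 2

Step 1 — factor the characteristic polynomial to read off the algebraic multiplicities:
  χ_A(x) = (x + 3)^4

Step 2 — compute geometric multiplicities via the rank-nullity identity g(λ) = n − rank(A − λI):
  rank(A − (-3)·I) = 2, so dim ker(A − (-3)·I) = n − 2 = 2

Summary:
  λ = -3: algebraic multiplicity = 4, geometric multiplicity = 2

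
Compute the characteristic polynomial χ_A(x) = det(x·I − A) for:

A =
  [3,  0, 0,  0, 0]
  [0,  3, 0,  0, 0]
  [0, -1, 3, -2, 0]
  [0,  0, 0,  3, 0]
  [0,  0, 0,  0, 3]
x^5 - 15*x^4 + 90*x^3 - 270*x^2 + 405*x - 243

Expanding det(x·I − A) (e.g. by cofactor expansion or by noting that A is similar to its Jordan form J, which has the same characteristic polynomial as A) gives
  χ_A(x) = x^5 - 15*x^4 + 90*x^3 - 270*x^2 + 405*x - 243
which factors as (x - 3)^5. The eigenvalues (with algebraic multiplicities) are λ = 3 with multiplicity 5.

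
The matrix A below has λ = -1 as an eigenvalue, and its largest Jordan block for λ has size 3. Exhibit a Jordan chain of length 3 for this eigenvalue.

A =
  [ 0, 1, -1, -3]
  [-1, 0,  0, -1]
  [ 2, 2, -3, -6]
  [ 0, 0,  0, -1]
A Jordan chain for λ = -1 of length 3:
v_1 = (-2, -2, -4, 0)ᵀ
v_2 = (1, -1, 2, 0)ᵀ
v_3 = (1, 0, 0, 0)ᵀ

Let N = A − (-1)·I. We want v_3 with N^3 v_3 = 0 but N^2 v_3 ≠ 0; then v_{j-1} := N · v_j for j = 3, …, 2.

Pick v_3 = (1, 0, 0, 0)ᵀ.
Then v_2 = N · v_3 = (1, -1, 2, 0)ᵀ.
Then v_1 = N · v_2 = (-2, -2, -4, 0)ᵀ.

Sanity check: (A − (-1)·I) v_1 = (0, 0, 0, 0)ᵀ = 0. ✓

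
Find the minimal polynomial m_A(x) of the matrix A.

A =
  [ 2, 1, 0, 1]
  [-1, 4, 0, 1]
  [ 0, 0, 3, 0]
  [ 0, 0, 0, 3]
x^2 - 6*x + 9

The characteristic polynomial is χ_A(x) = (x - 3)^4, so the eigenvalues are known. The minimal polynomial is
  m_A(x) = Π_λ (x − λ)^{k_λ}
where k_λ is the size of the *largest* Jordan block for λ (equivalently, the smallest k with (A − λI)^k v = 0 for every generalised eigenvector v of λ).

  λ = 3: largest Jordan block has size 2, contributing (x − 3)^2

So m_A(x) = (x - 3)^2 = x^2 - 6*x + 9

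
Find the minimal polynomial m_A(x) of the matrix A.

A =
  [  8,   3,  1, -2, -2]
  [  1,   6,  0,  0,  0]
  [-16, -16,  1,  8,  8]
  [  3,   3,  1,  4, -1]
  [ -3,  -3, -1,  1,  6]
x^3 - 15*x^2 + 75*x - 125

The characteristic polynomial is χ_A(x) = (x - 5)^5, so the eigenvalues are known. The minimal polynomial is
  m_A(x) = Π_λ (x − λ)^{k_λ}
where k_λ is the size of the *largest* Jordan block for λ (equivalently, the smallest k with (A − λI)^k v = 0 for every generalised eigenvector v of λ).

  λ = 5: largest Jordan block has size 3, contributing (x − 5)^3

So m_A(x) = (x - 5)^3 = x^3 - 15*x^2 + 75*x - 125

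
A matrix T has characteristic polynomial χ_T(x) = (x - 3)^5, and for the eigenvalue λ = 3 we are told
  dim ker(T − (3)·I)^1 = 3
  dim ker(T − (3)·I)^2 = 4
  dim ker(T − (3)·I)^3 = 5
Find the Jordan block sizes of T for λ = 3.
Block sizes for λ = 3: [3, 1, 1]

From the dimensions of kernels of powers, the number of Jordan blocks of size at least j is d_j − d_{j−1} where d_j = dim ker(N^j) (with d_0 = 0). Computing the differences gives [3, 1, 1].
The number of blocks of size exactly k is (#blocks of size ≥ k) − (#blocks of size ≥ k + 1), so the partition is: 2 block(s) of size 1, 1 block(s) of size 3.
In nonincreasing order the block sizes are [3, 1, 1].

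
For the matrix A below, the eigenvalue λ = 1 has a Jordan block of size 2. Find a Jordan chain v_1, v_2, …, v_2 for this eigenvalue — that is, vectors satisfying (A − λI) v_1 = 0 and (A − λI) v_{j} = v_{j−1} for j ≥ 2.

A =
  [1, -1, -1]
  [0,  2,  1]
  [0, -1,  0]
A Jordan chain for λ = 1 of length 2:
v_1 = (-1, 1, -1)ᵀ
v_2 = (0, 1, 0)ᵀ

Let N = A − (1)·I. We want v_2 with N^2 v_2 = 0 but N^1 v_2 ≠ 0; then v_{j-1} := N · v_j for j = 2, …, 2.

Pick v_2 = (0, 1, 0)ᵀ.
Then v_1 = N · v_2 = (-1, 1, -1)ᵀ.

Sanity check: (A − (1)·I) v_1 = (0, 0, 0)ᵀ = 0. ✓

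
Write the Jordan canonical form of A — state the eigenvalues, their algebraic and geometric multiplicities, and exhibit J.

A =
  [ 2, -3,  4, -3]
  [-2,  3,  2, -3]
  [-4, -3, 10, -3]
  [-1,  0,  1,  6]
J_1(3) ⊕ J_2(6) ⊕ J_1(6)

The characteristic polynomial is
  det(x·I − A) = x^4 - 21*x^3 + 162*x^2 - 540*x + 648 = (x - 6)^3*(x - 3)

Eigenvalues and multiplicities (the geometric multiplicity of λ is n − rank(A − λI), which equals the number of Jordan blocks for λ):
  λ = 3: algebraic multiplicity = 1, geometric multiplicity = 1
  λ = 6: algebraic multiplicity = 3, geometric multiplicity = 2

Determining the block sizes for each eigenvalue:
  λ = 3: one block (gm = 1), so the single block has size am = 1 → block sizes [1]
  λ = 6: 2 blocks summing to 3 forces exactly one block of size 2 and the rest size 1 → block sizes [2, 1]

Assembling the blocks gives a Jordan form
J =
  [3, 0, 0, 0]
  [0, 6, 1, 0]
  [0, 0, 6, 0]
  [0, 0, 0, 6]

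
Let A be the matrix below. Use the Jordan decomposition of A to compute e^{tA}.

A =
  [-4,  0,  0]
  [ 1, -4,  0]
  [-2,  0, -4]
e^{tA} =
  [exp(-4*t), 0, 0]
  [t*exp(-4*t), exp(-4*t), 0]
  [-2*t*exp(-4*t), 0, exp(-4*t)]

Strategy: write A = P · J · P⁻¹ where J is a Jordan canonical form, so e^{tA} = P · e^{tJ} · P⁻¹, and e^{tJ} can be computed block-by-block.

A has Jordan form
J =
  [-4,  1,  0]
  [ 0, -4,  0]
  [ 0,  0, -4]
(up to reordering of blocks).

Per-block formulas:
  For a 1×1 block at λ = -4: exp(t · [-4]) = [e^(-4t)].
  For a 2×2 Jordan block J_2(-4): exp(t · J_2(-4)) = e^(-4t)·(I + t·N), where N is the 2×2 nilpotent shift.

After assembling e^{tJ} and conjugating by P, we get:

e^{tA} =
  [exp(-4*t), 0, 0]
  [t*exp(-4*t), exp(-4*t), 0]
  [-2*t*exp(-4*t), 0, exp(-4*t)]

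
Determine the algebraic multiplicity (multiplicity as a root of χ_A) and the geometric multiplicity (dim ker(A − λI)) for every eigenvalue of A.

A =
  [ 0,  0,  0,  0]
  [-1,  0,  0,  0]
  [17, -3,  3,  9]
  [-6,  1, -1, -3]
λ = 0: alg = 4, geom = 2

Step 1 — factor the characteristic polynomial to read off the algebraic multiplicities:
  χ_A(x) = x^4

Step 2 — compute geometric multiplicities via the rank-nullity identity g(λ) = n − rank(A − λI):
  rank(A − (0)·I) = 2, so dim ker(A − (0)·I) = n − 2 = 2

Summary:
  λ = 0: algebraic multiplicity = 4, geometric multiplicity = 2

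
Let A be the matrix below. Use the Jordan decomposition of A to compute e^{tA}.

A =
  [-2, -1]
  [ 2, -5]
e^{tA} =
  [2*exp(-3*t) - exp(-4*t), -exp(-3*t) + exp(-4*t)]
  [2*exp(-3*t) - 2*exp(-4*t), -exp(-3*t) + 2*exp(-4*t)]

Strategy: write A = P · J · P⁻¹ where J is a Jordan canonical form, so e^{tA} = P · e^{tJ} · P⁻¹, and e^{tJ} can be computed block-by-block.

A has Jordan form
J =
  [-4,  0]
  [ 0, -3]
(up to reordering of blocks).

Per-block formulas:
  For a 1×1 block at λ = -4: exp(t · [-4]) = [e^(-4t)].
  For a 1×1 block at λ = -3: exp(t · [-3]) = [e^(-3t)].

After assembling e^{tJ} and conjugating by P, we get:

e^{tA} =
  [2*exp(-3*t) - exp(-4*t), -exp(-3*t) + exp(-4*t)]
  [2*exp(-3*t) - 2*exp(-4*t), -exp(-3*t) + 2*exp(-4*t)]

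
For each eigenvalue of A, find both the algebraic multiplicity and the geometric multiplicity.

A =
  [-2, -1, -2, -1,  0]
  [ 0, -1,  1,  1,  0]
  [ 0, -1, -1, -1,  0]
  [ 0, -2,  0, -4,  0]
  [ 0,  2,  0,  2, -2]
λ = -2: alg = 5, geom = 3

Step 1 — factor the characteristic polynomial to read off the algebraic multiplicities:
  χ_A(x) = (x + 2)^5

Step 2 — compute geometric multiplicities via the rank-nullity identity g(λ) = n − rank(A − λI):
  rank(A − (-2)·I) = 2, so dim ker(A − (-2)·I) = n − 2 = 3

Summary:
  λ = -2: algebraic multiplicity = 5, geometric multiplicity = 3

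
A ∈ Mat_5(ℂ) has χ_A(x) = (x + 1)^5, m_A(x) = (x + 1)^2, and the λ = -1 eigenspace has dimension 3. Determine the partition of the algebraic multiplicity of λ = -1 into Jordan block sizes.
Block sizes for λ = -1: [2, 2, 1]

Step 1 — from the characteristic polynomial, algebraic multiplicity of λ = -1 is 5. From dim ker(A − (-1)·I) = 3, there are exactly 3 Jordan blocks for λ = -1.
Step 2 — from the minimal polynomial, the factor (x + 1)^2 tells us the largest block for λ = -1 has size 2.
Step 3 — with total size 5, 3 blocks, and largest block 2, the block sizes (in nonincreasing order) are [2, 2, 1].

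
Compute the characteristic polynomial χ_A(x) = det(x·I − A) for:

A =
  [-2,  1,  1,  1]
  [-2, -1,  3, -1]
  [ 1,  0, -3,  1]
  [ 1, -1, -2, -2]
x^4 + 8*x^3 + 24*x^2 + 32*x + 16

Expanding det(x·I − A) (e.g. by cofactor expansion or by noting that A is similar to its Jordan form J, which has the same characteristic polynomial as A) gives
  χ_A(x) = x^4 + 8*x^3 + 24*x^2 + 32*x + 16
which factors as (x + 2)^4. The eigenvalues (with algebraic multiplicities) are λ = -2 with multiplicity 4.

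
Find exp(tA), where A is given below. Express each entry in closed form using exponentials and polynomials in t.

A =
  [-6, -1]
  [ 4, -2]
e^{tA} =
  [-2*t*exp(-4*t) + exp(-4*t), -t*exp(-4*t)]
  [4*t*exp(-4*t), 2*t*exp(-4*t) + exp(-4*t)]

Strategy: write A = P · J · P⁻¹ where J is a Jordan canonical form, so e^{tA} = P · e^{tJ} · P⁻¹, and e^{tJ} can be computed block-by-block.

A has Jordan form
J =
  [-4,  1]
  [ 0, -4]
(up to reordering of blocks).

Per-block formulas:
  For a 2×2 Jordan block J_2(-4): exp(t · J_2(-4)) = e^(-4t)·(I + t·N), where N is the 2×2 nilpotent shift.

After assembling e^{tJ} and conjugating by P, we get:

e^{tA} =
  [-2*t*exp(-4*t) + exp(-4*t), -t*exp(-4*t)]
  [4*t*exp(-4*t), 2*t*exp(-4*t) + exp(-4*t)]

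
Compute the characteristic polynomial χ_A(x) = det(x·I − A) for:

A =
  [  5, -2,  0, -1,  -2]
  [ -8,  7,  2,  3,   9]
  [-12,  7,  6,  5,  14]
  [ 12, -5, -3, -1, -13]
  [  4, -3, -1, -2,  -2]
x^5 - 15*x^4 + 90*x^3 - 270*x^2 + 405*x - 243

Expanding det(x·I − A) (e.g. by cofactor expansion or by noting that A is similar to its Jordan form J, which has the same characteristic polynomial as A) gives
  χ_A(x) = x^5 - 15*x^4 + 90*x^3 - 270*x^2 + 405*x - 243
which factors as (x - 3)^5. The eigenvalues (with algebraic multiplicities) are λ = 3 with multiplicity 5.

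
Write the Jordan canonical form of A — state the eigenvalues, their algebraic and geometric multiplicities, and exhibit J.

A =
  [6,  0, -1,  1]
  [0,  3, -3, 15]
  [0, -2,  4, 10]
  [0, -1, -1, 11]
J_3(6) ⊕ J_1(6)

The characteristic polynomial is
  det(x·I − A) = x^4 - 24*x^3 + 216*x^2 - 864*x + 1296 = (x - 6)^4

Eigenvalues and multiplicities (the geometric multiplicity of λ is n − rank(A − λI), which equals the number of Jordan blocks for λ):
  λ = 6: algebraic multiplicity = 4, geometric multiplicity = 2

Determining the block sizes for each eigenvalue:
  λ = 6: with am = 4 and gm = 2, the partition is not yet determined (e.g. several partitions of 4 into 2 parts exist). Let N = A − (6)·I. Computing rank(N^1) = 2, rank(N^2) = 1, rank(N^3) = 0; the number of blocks of size ≥ j is rank(N^{j−1}) − rank(N^j), giving [2, 1, 1]. So we have 1 block(s) of size 3, 1 block(s) of size 1 → block sizes [3, 1]

Assembling the blocks gives a Jordan form
J =
  [6, 1, 0, 0]
  [0, 6, 1, 0]
  [0, 0, 6, 0]
  [0, 0, 0, 6]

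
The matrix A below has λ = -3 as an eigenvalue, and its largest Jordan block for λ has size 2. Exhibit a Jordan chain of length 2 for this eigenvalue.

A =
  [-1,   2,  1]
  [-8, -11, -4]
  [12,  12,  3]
A Jordan chain for λ = -3 of length 2:
v_1 = (2, -8, 12)ᵀ
v_2 = (1, 0, 0)ᵀ

Let N = A − (-3)·I. We want v_2 with N^2 v_2 = 0 but N^1 v_2 ≠ 0; then v_{j-1} := N · v_j for j = 2, …, 2.

Pick v_2 = (1, 0, 0)ᵀ.
Then v_1 = N · v_2 = (2, -8, 12)ᵀ.

Sanity check: (A − (-3)·I) v_1 = (0, 0, 0)ᵀ = 0. ✓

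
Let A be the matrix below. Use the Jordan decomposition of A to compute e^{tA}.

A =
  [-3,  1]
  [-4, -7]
e^{tA} =
  [2*t*exp(-5*t) + exp(-5*t), t*exp(-5*t)]
  [-4*t*exp(-5*t), -2*t*exp(-5*t) + exp(-5*t)]

Strategy: write A = P · J · P⁻¹ where J is a Jordan canonical form, so e^{tA} = P · e^{tJ} · P⁻¹, and e^{tJ} can be computed block-by-block.

A has Jordan form
J =
  [-5,  1]
  [ 0, -5]
(up to reordering of blocks).

Per-block formulas:
  For a 2×2 Jordan block J_2(-5): exp(t · J_2(-5)) = e^(-5t)·(I + t·N), where N is the 2×2 nilpotent shift.

After assembling e^{tJ} and conjugating by P, we get:

e^{tA} =
  [2*t*exp(-5*t) + exp(-5*t), t*exp(-5*t)]
  [-4*t*exp(-5*t), -2*t*exp(-5*t) + exp(-5*t)]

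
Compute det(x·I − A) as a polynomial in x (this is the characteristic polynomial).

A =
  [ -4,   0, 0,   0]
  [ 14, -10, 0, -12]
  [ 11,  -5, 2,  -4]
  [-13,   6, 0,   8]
x^4 + 4*x^3 - 12*x^2 - 32*x + 64

Expanding det(x·I − A) (e.g. by cofactor expansion or by noting that A is similar to its Jordan form J, which has the same characteristic polynomial as A) gives
  χ_A(x) = x^4 + 4*x^3 - 12*x^2 - 32*x + 64
which factors as (x - 2)^2*(x + 4)^2. The eigenvalues (with algebraic multiplicities) are λ = -4 with multiplicity 2, λ = 2 with multiplicity 2.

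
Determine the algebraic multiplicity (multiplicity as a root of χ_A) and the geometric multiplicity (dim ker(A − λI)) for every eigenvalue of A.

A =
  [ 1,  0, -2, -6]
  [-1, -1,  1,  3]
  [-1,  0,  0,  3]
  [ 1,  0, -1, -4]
λ = -1: alg = 4, geom = 3

Step 1 — factor the characteristic polynomial to read off the algebraic multiplicities:
  χ_A(x) = (x + 1)^4

Step 2 — compute geometric multiplicities via the rank-nullity identity g(λ) = n − rank(A − λI):
  rank(A − (-1)·I) = 1, so dim ker(A − (-1)·I) = n − 1 = 3

Summary:
  λ = -1: algebraic multiplicity = 4, geometric multiplicity = 3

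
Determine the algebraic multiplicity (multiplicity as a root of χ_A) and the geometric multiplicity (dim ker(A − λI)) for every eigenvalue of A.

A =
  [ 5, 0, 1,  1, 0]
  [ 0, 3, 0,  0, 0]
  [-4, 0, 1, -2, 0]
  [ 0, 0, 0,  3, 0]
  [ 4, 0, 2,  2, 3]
λ = 3: alg = 5, geom = 4

Step 1 — factor the characteristic polynomial to read off the algebraic multiplicities:
  χ_A(x) = (x - 3)^5

Step 2 — compute geometric multiplicities via the rank-nullity identity g(λ) = n − rank(A − λI):
  rank(A − (3)·I) = 1, so dim ker(A − (3)·I) = n − 1 = 4

Summary:
  λ = 3: algebraic multiplicity = 5, geometric multiplicity = 4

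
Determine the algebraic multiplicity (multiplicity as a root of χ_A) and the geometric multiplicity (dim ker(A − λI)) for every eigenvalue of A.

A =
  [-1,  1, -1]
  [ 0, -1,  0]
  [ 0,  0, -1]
λ = -1: alg = 3, geom = 2

Step 1 — factor the characteristic polynomial to read off the algebraic multiplicities:
  χ_A(x) = (x + 1)^3

Step 2 — compute geometric multiplicities via the rank-nullity identity g(λ) = n − rank(A − λI):
  rank(A − (-1)·I) = 1, so dim ker(A − (-1)·I) = n − 1 = 2

Summary:
  λ = -1: algebraic multiplicity = 3, geometric multiplicity = 2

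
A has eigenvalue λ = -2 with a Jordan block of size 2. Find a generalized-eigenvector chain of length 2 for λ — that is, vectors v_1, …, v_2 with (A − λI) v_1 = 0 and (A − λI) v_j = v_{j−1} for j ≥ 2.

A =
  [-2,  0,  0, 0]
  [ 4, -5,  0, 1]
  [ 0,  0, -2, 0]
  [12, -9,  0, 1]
A Jordan chain for λ = -2 of length 2:
v_1 = (0, 4, 0, 12)ᵀ
v_2 = (1, 0, 0, 0)ᵀ

Let N = A − (-2)·I. We want v_2 with N^2 v_2 = 0 but N^1 v_2 ≠ 0; then v_{j-1} := N · v_j for j = 2, …, 2.

Pick v_2 = (1, 0, 0, 0)ᵀ.
Then v_1 = N · v_2 = (0, 4, 0, 12)ᵀ.

Sanity check: (A − (-2)·I) v_1 = (0, 0, 0, 0)ᵀ = 0. ✓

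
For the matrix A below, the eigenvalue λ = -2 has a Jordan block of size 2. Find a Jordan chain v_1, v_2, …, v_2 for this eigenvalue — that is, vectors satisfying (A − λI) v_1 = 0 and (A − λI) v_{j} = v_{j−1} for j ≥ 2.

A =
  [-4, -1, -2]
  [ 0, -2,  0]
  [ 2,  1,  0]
A Jordan chain for λ = -2 of length 2:
v_1 = (-2, 0, 2)ᵀ
v_2 = (1, 0, 0)ᵀ

Let N = A − (-2)·I. We want v_2 with N^2 v_2 = 0 but N^1 v_2 ≠ 0; then v_{j-1} := N · v_j for j = 2, …, 2.

Pick v_2 = (1, 0, 0)ᵀ.
Then v_1 = N · v_2 = (-2, 0, 2)ᵀ.

Sanity check: (A − (-2)·I) v_1 = (0, 0, 0)ᵀ = 0. ✓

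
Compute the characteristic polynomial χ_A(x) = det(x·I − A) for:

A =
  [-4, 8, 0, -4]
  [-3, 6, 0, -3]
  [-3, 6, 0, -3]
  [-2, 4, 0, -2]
x^4

Expanding det(x·I − A) (e.g. by cofactor expansion or by noting that A is similar to its Jordan form J, which has the same characteristic polynomial as A) gives
  χ_A(x) = x^4
which factors as x^4. The eigenvalues (with algebraic multiplicities) are λ = 0 with multiplicity 4.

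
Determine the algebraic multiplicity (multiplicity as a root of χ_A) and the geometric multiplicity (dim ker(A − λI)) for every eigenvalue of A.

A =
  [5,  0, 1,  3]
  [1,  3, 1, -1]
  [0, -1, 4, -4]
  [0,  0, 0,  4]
λ = 4: alg = 4, geom = 2

Step 1 — factor the characteristic polynomial to read off the algebraic multiplicities:
  χ_A(x) = (x - 4)^4

Step 2 — compute geometric multiplicities via the rank-nullity identity g(λ) = n − rank(A − λI):
  rank(A − (4)·I) = 2, so dim ker(A − (4)·I) = n − 2 = 2

Summary:
  λ = 4: algebraic multiplicity = 4, geometric multiplicity = 2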